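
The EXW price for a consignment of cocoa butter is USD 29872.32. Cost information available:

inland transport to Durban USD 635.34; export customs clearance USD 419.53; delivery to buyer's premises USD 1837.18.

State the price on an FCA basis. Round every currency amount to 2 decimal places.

FCA price: USD 30927.19

Not relevant to the conversion: delivery — on the buyer under both terms; not part of either seller's price.
From EXW to FCA, the seller additionally bears: inland to port, export clearance.
FCA price = 29872.32 + 635.34 + 419.53 = 30927.19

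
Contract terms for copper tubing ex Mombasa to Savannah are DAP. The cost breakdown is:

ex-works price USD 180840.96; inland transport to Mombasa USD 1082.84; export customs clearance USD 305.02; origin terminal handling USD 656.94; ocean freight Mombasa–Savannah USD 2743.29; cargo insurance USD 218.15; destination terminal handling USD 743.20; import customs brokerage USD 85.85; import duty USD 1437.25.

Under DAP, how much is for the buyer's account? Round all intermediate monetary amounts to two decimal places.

DAP: the seller bears all costs to the named destination except import duty and clearance.
Seller's account: goods 180840.96 + inland to port 1082.84 + export clearance 305.02 + origin terminal 656.94 + freight 2743.29 + insurance 218.15 + destination terminal 743.20 = 186590.40
Buyer's account: brokerage 85.85 + duty 1437.25 = 1523.10

Buyer's account: USD 1523.10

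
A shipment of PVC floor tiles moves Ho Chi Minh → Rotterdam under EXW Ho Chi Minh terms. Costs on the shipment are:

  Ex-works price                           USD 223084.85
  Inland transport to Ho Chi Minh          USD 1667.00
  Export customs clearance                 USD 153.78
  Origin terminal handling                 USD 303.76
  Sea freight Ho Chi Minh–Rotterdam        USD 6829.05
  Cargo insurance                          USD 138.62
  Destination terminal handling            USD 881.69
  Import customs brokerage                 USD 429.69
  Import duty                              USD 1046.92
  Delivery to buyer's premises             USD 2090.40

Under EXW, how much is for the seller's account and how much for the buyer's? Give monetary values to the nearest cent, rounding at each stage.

Seller: USD 223084.85; buyer: USD 13540.91

EXW: the seller makes goods available at their premises; the buyer bears all onward costs.
Seller's account: goods 223084.85 = 223084.85
Buyer's account: inland to port 1667.00 + export clearance 153.78 + origin terminal 303.76 + freight 6829.05 + insurance 138.62 + destination terminal 881.69 + brokerage 429.69 + duty 1046.92 + delivery 2090.40 = 13540.91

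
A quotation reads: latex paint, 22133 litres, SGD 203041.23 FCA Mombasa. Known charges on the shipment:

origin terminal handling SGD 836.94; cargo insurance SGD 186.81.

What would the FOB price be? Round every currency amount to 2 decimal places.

FOB price: SGD 203878.17

Not relevant to the conversion: insurance — on the buyer under both terms; not part of either seller's price.
From FCA to FOB, the seller additionally bears: origin terminal.
FOB price = 203041.23 + 836.94 = 203878.17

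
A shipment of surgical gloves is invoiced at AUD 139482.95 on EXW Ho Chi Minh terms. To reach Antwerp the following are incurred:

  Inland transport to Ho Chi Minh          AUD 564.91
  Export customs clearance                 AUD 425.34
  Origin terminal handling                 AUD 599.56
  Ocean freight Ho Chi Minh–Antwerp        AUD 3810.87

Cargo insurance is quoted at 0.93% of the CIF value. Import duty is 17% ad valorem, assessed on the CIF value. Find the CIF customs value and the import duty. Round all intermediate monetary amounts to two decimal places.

Let C be the CIF value. C = EXW price + pre-shipment costs + freight + 0.93% × C
C − 0.93% × C = 139482.95 + 564.91 + 425.34 + 599.56 + 3810.87
0.9907 × C = 144883.63
C = 144883.63 / 0.9907 = 146243.70
Insurance premium = 0.93% × 146243.70 = 1360.07
Import duty = 146243.70 × 17% = 24861.43

CIF value: AUD 146243.70; import duty: AUD 24861.43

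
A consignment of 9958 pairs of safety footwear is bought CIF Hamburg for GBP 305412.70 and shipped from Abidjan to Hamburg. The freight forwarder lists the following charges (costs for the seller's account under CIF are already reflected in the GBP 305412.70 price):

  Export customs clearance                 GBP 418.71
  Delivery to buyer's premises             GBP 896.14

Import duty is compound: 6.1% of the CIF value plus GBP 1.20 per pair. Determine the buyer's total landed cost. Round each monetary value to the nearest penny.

Total landed cost: GBP 336888.61

CIF: the seller pays costs through ocean freight and marine insurance to the destination port.
Already in the invoice (seller's account under CIF): export clearance — exclude.
The CIF price already equals the CIF value: 305412.70
Ad valorem component: 305412.70 × 6.1% = 18630.17
Specific component: 9958 × 1.20 = 11949.60
Import duty = 18630.17 + 11949.60 = 30579.77
Buyer bears: delivery 896.14 + duty 30579.77 = 31475.91
Landed cost = invoice 305412.70 + 31475.91 = 336888.61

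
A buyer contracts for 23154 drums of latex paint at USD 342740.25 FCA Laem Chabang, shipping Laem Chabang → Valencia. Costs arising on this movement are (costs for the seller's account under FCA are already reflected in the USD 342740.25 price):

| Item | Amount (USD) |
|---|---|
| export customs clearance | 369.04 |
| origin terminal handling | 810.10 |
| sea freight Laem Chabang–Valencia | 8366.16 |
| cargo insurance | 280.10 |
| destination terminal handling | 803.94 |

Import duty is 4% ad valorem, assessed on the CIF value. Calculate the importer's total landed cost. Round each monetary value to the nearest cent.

FCA: the seller delivers export-cleared goods to the carrier; the buyer bears costs from that point.
Already in the invoice (seller's account under FCA): export clearance — exclude.
CIF value = FCA price + origin terminal + freight + insurance = 342740.25 + 810.10 + 8366.16 + 280.10 = 352196.61
Import duty = 352196.61 × 4% = 14087.86
Buyer bears: origin terminal 810.10 + freight 8366.16 + insurance 280.10 + destination terminal 803.94 + duty 14087.86 = 24348.16
Landed cost = invoice 342740.25 + 24348.16 = 367088.41

Total landed cost: USD 367088.41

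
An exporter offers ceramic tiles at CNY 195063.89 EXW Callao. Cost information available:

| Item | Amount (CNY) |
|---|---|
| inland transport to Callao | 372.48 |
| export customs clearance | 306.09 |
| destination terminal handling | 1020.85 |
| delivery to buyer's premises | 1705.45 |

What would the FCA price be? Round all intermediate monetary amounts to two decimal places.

Not relevant to the conversion: destination terminal, delivery — on the buyer under both terms; not part of either seller's price.
From EXW to FCA, the seller additionally bears: inland to port, export clearance.
FCA price = 195063.89 + 372.48 + 306.09 = 195742.46

FCA price: CNY 195742.46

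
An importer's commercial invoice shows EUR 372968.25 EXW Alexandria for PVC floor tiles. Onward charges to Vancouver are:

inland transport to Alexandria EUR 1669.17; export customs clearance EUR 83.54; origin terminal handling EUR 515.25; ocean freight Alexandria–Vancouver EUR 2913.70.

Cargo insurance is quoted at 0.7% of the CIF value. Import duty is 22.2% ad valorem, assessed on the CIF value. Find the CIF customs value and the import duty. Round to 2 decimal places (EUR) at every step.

Let C be the CIF value. C = EXW price + pre-shipment costs + freight + 0.7% × C
C − 0.7% × C = 372968.25 + 1669.17 + 83.54 + 515.25 + 2913.70
0.993 × C = 378149.91
C = 378149.91 / 0.993 = 380815.62
Insurance premium = 0.7% × 380815.62 = 2665.71
Import duty = 380815.62 × 22.2% = 84541.07

CIF value: EUR 380815.62; import duty: EUR 84541.07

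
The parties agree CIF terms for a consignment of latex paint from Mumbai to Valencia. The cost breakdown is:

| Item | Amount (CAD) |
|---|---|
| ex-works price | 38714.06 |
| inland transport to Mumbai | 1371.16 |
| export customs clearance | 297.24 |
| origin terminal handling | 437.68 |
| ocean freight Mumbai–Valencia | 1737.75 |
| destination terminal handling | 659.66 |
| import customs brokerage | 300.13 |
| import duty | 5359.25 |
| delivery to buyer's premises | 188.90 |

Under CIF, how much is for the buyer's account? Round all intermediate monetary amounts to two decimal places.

Buyer's account: CAD 6507.94

CIF: the seller pays costs through ocean freight and marine insurance to the destination port.
Seller's account: goods 38714.06 + inland to port 1371.16 + export clearance 297.24 + origin terminal 437.68 + freight 1737.75 = 42557.89
Buyer's account: destination terminal 659.66 + brokerage 300.13 + duty 5359.25 + delivery 188.90 = 6507.94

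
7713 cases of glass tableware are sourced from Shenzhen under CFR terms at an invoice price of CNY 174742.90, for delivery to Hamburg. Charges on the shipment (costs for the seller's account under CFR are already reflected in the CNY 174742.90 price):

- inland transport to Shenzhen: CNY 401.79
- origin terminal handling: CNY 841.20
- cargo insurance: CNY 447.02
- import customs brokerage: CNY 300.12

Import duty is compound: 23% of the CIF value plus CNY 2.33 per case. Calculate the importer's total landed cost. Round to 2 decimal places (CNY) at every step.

CFR: the seller pays costs through ocean freight to the destination port, but not insurance.
Already in the invoice (seller's account under CFR): inland to port, origin terminal — exclude.
CIF value = CFR price + insurance = 174742.90 + 447.02 = 175189.92
Ad valorem component: 175189.92 × 23% = 40293.68
Specific component: 7713 × 2.33 = 17971.29
Import duty = 40293.68 + 17971.29 = 58264.97
Buyer bears: insurance 447.02 + brokerage 300.12 + duty 58264.97 = 59012.11
Landed cost = invoice 174742.90 + 59012.11 = 233755.01

Total landed cost: CNY 233755.01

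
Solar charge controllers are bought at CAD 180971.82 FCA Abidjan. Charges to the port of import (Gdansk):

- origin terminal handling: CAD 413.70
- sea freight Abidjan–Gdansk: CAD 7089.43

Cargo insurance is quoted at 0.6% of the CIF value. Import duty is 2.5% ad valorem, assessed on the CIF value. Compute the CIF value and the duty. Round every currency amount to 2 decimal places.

CIF value: CAD 189612.63; import duty: CAD 4740.32

Let C be the CIF value. C = FCA price + pre-shipment costs + freight + 0.6% × C
C − 0.6% × C = 180971.82 + 413.70 + 7089.43
0.994 × C = 188474.95
C = 188474.95 / 0.994 = 189612.63
Insurance premium = 0.6% × 189612.63 = 1137.68
Import duty = 189612.63 × 2.5% = 4740.32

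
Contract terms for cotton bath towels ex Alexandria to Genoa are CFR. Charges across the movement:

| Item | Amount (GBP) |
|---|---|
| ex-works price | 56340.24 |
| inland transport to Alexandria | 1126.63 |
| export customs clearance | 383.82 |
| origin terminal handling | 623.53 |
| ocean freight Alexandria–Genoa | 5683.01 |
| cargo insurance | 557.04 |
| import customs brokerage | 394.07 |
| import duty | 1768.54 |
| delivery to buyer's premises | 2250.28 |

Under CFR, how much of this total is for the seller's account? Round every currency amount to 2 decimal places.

Seller's account: GBP 64157.23

CFR: the seller pays costs through ocean freight to the destination port, but not insurance.
Seller's account: goods 56340.24 + inland to port 1126.63 + export clearance 383.82 + origin terminal 623.53 + freight 5683.01 = 64157.23
Buyer's account: insurance 557.04 + brokerage 394.07 + duty 1768.54 + delivery 2250.28 = 4969.93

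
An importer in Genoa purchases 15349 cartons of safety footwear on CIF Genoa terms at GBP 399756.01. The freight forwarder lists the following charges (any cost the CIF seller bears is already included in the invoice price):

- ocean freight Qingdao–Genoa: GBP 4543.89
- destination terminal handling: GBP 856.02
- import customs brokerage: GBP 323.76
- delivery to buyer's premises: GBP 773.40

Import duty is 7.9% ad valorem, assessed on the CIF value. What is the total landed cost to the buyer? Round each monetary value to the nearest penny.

Total landed cost: GBP 433289.91

CIF: the seller pays costs through ocean freight and marine insurance to the destination port.
Already in the invoice (seller's account under CIF): freight — exclude.
The CIF price already equals the CIF value: 399756.01
Import duty = 399756.01 × 7.9% = 31580.72
Buyer bears: destination terminal 856.02 + brokerage 323.76 + delivery 773.40 + duty 31580.72 = 33533.90
Landed cost = invoice 399756.01 + 33533.90 = 433289.91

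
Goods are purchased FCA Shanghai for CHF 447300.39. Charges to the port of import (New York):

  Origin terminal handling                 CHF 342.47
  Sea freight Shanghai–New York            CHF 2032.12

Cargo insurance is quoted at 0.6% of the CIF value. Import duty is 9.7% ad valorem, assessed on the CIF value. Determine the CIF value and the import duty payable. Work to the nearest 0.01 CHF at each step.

CIF value: CHF 452389.32; import duty: CHF 43881.76

Let C be the CIF value. C = FCA price + pre-shipment costs + freight + 0.6% × C
C − 0.6% × C = 447300.39 + 342.47 + 2032.12
0.994 × C = 449674.98
C = 449674.98 / 0.994 = 452389.32
Insurance premium = 0.6% × 452389.32 = 2714.34
Import duty = 452389.32 × 9.7% = 43881.76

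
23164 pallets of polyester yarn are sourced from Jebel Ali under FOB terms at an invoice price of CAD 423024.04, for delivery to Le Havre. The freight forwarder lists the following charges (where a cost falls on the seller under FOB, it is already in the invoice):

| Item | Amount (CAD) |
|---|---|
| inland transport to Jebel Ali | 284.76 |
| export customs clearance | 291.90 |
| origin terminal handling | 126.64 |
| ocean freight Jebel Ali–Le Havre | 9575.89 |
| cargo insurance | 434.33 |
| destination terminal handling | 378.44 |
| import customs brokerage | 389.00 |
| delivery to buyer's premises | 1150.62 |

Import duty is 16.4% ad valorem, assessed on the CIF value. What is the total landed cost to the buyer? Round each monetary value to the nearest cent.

FOB: the seller bears costs until goods are on board at the origin port; the buyer bears freight, insurance and all costs thereafter.
Already in the invoice (seller's account under FOB): inland to port, export clearance, origin terminal — exclude.
CIF value = FOB price + freight + insurance = 423024.04 + 9575.89 + 434.33 = 433034.26
Import duty = 433034.26 × 16.4% = 71017.62
Buyer bears: freight 9575.89 + insurance 434.33 + destination terminal 378.44 + brokerage 389.00 + delivery 1150.62 + duty 71017.62 = 82945.90
Landed cost = invoice 423024.04 + 82945.90 = 505969.94

Total landed cost: CAD 505969.94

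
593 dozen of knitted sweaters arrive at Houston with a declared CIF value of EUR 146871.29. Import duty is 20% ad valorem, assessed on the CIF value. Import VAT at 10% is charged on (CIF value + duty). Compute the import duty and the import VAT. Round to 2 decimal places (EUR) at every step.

Import duty = 146871.29 × 20% = 29374.26
VAT base = CIF + duty = 146871.29 + 29374.26 = 176245.55
Import VAT = 176245.55 × 10% = 17624.56

Import duty: EUR 29374.26; import VAT: EUR 17624.56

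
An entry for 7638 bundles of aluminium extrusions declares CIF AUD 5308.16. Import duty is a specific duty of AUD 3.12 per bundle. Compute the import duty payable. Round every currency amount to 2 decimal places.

Import duty: AUD 23830.56

Import duty = 7638 × 3.12 = 23830.56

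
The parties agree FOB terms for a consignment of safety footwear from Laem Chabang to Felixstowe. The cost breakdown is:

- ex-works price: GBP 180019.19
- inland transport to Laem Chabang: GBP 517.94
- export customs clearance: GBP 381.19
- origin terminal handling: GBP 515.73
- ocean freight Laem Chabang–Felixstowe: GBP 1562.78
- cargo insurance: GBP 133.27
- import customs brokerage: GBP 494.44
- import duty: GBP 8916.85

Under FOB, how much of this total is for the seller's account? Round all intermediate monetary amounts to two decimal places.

FOB: the seller bears costs until goods are on board at the origin port; the buyer bears freight, insurance and all costs thereafter.
Seller's account: goods 180019.19 + inland to port 517.94 + export clearance 381.19 + origin terminal 515.73 = 181434.05
Buyer's account: freight 1562.78 + insurance 133.27 + brokerage 494.44 + duty 8916.85 = 11107.34

Seller's account: GBP 181434.05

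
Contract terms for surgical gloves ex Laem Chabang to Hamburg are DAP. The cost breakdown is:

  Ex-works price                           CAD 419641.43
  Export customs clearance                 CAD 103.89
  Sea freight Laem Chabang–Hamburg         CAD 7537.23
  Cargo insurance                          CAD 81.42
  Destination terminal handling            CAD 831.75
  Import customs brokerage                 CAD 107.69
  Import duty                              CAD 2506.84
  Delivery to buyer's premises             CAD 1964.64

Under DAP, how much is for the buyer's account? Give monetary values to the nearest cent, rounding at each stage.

Buyer's account: CAD 2614.53

DAP: the seller bears all costs to the named destination except import duty and clearance.
Seller's account: goods 419641.43 + export clearance 103.89 + freight 7537.23 + insurance 81.42 + destination terminal 831.75 + delivery 1964.64 = 430160.36
Buyer's account: brokerage 107.69 + duty 2506.84 = 2614.53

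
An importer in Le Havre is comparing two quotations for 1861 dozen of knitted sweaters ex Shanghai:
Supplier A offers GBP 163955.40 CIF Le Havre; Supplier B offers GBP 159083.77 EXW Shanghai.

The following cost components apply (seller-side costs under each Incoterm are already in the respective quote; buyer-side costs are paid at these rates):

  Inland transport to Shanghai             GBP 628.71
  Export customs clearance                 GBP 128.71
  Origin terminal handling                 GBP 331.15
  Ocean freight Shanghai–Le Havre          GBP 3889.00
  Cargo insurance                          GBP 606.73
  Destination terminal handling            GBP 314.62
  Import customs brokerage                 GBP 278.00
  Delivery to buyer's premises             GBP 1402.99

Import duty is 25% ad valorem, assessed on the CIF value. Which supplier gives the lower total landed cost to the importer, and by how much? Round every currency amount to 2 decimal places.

Supplier A is cheaper by GBP 890.84

Supplier A (CIF):
The CIF price already equals the CIF value: 163955.40
Import duty = 163955.40 × 25% = 40988.85
Buyer bears (A): 314.62 + 278.00 + 1402.99 = 1995.61
Landed cost (A) = invoice 163955.40 + 1995.61 + duty 40988.85 = 206939.86
Supplier B (EXW):
CIF value = EXW price + inland to port + export clearance + origin terminal + freight + insurance = 159083.77 + 628.71 + 128.71 + 331.15 + 3889.00 + 606.73 = 164668.07
Import duty = 164668.07 × 25% = 41167.02
Buyer bears (B): 628.71 + 128.71 + 331.15 + 3889.00 + 606.73 + 314.62 + 278.00 + 1402.99 = 7579.91
Landed cost (B) = invoice 159083.77 + 7579.91 + duty 41167.02 = 207830.70
Difference = |206939.86 − 207830.70| = 890.84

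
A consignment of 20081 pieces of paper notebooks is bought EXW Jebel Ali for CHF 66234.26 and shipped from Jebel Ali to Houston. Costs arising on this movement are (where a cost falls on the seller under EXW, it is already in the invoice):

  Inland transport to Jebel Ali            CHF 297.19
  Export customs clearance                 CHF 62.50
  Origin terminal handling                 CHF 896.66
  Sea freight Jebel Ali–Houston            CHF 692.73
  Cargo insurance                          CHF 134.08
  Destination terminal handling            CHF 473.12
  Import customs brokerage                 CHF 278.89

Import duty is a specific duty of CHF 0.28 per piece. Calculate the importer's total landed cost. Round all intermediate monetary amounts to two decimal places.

Total landed cost: CHF 74692.11

EXW: the seller makes goods available at their premises; the buyer bears all onward costs.
CIF value = EXW price + inland to port + export clearance + origin terminal + freight + insurance = 66234.26 + 297.19 + 62.50 + 896.66 + 692.73 + 134.08 = 68317.42
Import duty = 20081 × 0.28 = 5622.68
Buyer bears: inland to port 297.19 + export clearance 62.50 + origin terminal 896.66 + freight 692.73 + insurance 134.08 + destination terminal 473.12 + brokerage 278.89 + duty 5622.68 = 8457.85
Landed cost = invoice 66234.26 + 8457.85 = 74692.11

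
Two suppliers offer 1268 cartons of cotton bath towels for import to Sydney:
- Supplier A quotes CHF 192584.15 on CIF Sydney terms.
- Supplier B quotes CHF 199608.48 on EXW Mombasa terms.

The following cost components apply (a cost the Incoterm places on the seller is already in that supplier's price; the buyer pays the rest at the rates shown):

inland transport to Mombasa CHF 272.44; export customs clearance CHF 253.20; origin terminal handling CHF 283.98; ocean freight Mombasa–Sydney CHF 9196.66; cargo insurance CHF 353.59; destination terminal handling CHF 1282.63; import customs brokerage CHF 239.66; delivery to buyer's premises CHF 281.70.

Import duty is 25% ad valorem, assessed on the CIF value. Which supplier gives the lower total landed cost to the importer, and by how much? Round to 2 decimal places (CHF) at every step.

Supplier A is cheaper by CHF 21730.25

Supplier A (CIF):
The CIF price already equals the CIF value: 192584.15
Import duty = 192584.15 × 25% = 48146.04
Buyer bears (A): 1282.63 + 239.66 + 281.70 = 1803.99
Landed cost (A) = invoice 192584.15 + 1803.99 + duty 48146.04 = 242534.18
Supplier B (EXW):
CIF value = EXW price + inland to port + export clearance + origin terminal + freight + insurance = 199608.48 + 272.44 + 253.20 + 283.98 + 9196.66 + 353.59 = 209968.35
Import duty = 209968.35 × 25% = 52492.09
Buyer bears (B): 272.44 + 253.20 + 283.98 + 9196.66 + 353.59 + 1282.63 + 239.66 + 281.70 = 12163.86
Landed cost (B) = invoice 199608.48 + 12163.86 + duty 52492.09 = 264264.43
Difference = |242534.18 − 264264.43| = 21730.25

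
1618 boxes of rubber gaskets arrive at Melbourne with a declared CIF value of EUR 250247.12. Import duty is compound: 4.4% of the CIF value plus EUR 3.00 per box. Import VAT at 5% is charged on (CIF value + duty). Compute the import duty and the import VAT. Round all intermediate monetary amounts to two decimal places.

Import duty: EUR 15864.87; import VAT: EUR 13305.60

Ad valorem component: 250247.12 × 4.4% = 11010.87
Specific component: 1618 × 3.00 = 4854.00
Import duty = 11010.87 + 4854.00 = 15864.87
VAT base = CIF + duty = 250247.12 + 15864.87 = 266111.99
Import VAT = 266111.99 × 5% = 13305.60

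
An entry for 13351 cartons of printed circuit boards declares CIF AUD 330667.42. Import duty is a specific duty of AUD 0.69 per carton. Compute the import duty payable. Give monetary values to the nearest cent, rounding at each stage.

Import duty = 13351 × 0.69 = 9212.19

Import duty: AUD 9212.19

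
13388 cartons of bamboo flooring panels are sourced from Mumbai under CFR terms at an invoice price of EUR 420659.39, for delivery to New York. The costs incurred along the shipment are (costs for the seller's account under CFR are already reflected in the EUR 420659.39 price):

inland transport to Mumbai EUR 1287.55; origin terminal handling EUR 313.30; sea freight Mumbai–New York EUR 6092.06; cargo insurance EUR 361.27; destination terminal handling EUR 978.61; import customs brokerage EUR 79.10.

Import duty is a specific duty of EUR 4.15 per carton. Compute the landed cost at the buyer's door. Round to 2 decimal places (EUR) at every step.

CFR: the seller pays costs through ocean freight to the destination port, but not insurance.
Already in the invoice (seller's account under CFR): inland to port, origin terminal, freight — exclude.
CIF value = CFR price + insurance = 420659.39 + 361.27 = 421020.66
Import duty = 13388 × 4.15 = 55560.20
Buyer bears: insurance 361.27 + destination terminal 978.61 + brokerage 79.10 + duty 55560.20 = 56979.18
Landed cost = invoice 420659.39 + 56979.18 = 477638.57

Total landed cost: EUR 477638.57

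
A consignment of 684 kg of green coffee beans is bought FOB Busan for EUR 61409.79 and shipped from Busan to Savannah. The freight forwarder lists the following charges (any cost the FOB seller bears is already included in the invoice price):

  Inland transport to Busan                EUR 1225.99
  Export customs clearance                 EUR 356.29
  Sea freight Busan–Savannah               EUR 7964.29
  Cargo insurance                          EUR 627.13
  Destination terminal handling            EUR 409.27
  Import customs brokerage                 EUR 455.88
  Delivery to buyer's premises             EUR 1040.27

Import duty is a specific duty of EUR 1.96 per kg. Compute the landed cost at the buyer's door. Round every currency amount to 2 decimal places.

Total landed cost: EUR 73247.27

FOB: the seller bears costs until goods are on board at the origin port; the buyer bears freight, insurance and all costs thereafter.
Already in the invoice (seller's account under FOB): inland to port, export clearance — exclude.
CIF value = FOB price + freight + insurance = 61409.79 + 7964.29 + 627.13 = 70001.21
Import duty = 684 × 1.96 = 1340.64
Buyer bears: freight 7964.29 + insurance 627.13 + destination terminal 409.27 + brokerage 455.88 + delivery 1040.27 + duty 1340.64 = 11837.48
Landed cost = invoice 61409.79 + 11837.48 = 73247.27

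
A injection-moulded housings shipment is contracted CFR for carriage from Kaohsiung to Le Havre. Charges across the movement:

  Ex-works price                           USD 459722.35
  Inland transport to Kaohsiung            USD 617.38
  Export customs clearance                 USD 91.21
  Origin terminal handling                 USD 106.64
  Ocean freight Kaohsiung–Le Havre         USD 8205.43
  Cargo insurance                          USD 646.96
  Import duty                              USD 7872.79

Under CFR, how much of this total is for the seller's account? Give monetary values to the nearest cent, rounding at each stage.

CFR: the seller pays costs through ocean freight to the destination port, but not insurance.
Seller's account: goods 459722.35 + inland to port 617.38 + export clearance 91.21 + origin terminal 106.64 + freight 8205.43 = 468743.01
Buyer's account: insurance 646.96 + duty 7872.79 = 8519.75

Seller's account: USD 468743.01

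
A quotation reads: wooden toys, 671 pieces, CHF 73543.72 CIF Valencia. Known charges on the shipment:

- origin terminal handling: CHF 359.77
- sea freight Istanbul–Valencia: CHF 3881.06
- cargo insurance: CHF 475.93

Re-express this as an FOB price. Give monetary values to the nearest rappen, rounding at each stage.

Not relevant to the conversion: origin terminal — on the seller under both CIF and FOB; already in the CIF price and stays in the FOB price.
From CIF to FOB, the seller no longer bears: freight, insurance.
FOB price = 73543.72 − 3881.06 − 475.93 = 69186.73

FOB price: CHF 69186.73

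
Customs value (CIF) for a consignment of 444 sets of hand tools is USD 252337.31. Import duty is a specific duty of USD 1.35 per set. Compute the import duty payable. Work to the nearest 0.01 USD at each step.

Import duty: USD 599.40

Import duty = 444 × 1.35 = 599.40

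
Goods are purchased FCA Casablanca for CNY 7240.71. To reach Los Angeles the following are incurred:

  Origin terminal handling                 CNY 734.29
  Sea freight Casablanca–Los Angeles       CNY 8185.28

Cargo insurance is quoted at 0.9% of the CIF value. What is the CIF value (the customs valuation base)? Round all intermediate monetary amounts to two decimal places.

Let C be the CIF value. C = FCA price + pre-shipment costs + freight + 0.9% × C
C − 0.9% × C = 7240.71 + 734.29 + 8185.28
0.991 × C = 16160.28
C = 16160.28 / 0.991 = 16307.04
Insurance premium = 0.9% × 16307.04 = 146.76

CIF value: CNY 16307.04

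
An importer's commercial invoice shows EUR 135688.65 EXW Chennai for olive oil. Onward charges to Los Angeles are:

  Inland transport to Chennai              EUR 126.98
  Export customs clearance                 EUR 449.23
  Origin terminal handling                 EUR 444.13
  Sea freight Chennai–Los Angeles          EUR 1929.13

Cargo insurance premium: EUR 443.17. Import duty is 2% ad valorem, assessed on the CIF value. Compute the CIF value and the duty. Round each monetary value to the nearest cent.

CIF value: EUR 139081.29; import duty: EUR 2781.63

CIF = EXW price + pre-shipment costs + freight + insurance
CIF = 135688.65 + 126.98 + 449.23 + 444.13 + 1929.13 + 443.17 = 139081.29
Import duty = 139081.29 × 2% = 2781.63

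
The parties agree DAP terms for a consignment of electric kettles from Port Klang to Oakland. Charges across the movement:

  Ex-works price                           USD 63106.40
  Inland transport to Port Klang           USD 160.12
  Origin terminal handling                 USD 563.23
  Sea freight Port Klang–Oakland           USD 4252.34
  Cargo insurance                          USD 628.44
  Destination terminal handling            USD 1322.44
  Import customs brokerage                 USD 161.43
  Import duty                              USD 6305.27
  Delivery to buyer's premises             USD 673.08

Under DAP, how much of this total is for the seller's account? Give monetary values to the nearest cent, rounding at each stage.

DAP: the seller bears all costs to the named destination except import duty and clearance.
Seller's account: goods 63106.40 + inland to port 160.12 + origin terminal 563.23 + freight 4252.34 + insurance 628.44 + destination terminal 1322.44 + delivery 673.08 = 70706.05
Buyer's account: brokerage 161.43 + duty 6305.27 = 6466.70

Seller's account: USD 70706.05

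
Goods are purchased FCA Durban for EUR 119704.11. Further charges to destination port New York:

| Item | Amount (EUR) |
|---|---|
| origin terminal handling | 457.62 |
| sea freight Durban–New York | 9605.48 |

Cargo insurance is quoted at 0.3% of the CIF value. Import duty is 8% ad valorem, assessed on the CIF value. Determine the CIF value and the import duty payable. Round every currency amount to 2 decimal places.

CIF value: EUR 130157.68; import duty: EUR 10412.61

Let C be the CIF value. C = FCA price + pre-shipment costs + freight + 0.3% × C
C − 0.3% × C = 119704.11 + 457.62 + 9605.48
0.997 × C = 129767.21
C = 129767.21 / 0.997 = 130157.68
Insurance premium = 0.3% × 130157.68 = 390.47
Import duty = 130157.68 × 8% = 10412.61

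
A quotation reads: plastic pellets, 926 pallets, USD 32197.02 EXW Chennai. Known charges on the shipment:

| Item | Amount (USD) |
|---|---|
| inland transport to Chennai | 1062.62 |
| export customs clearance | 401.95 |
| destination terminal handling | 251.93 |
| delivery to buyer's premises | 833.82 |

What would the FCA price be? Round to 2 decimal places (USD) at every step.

Not relevant to the conversion: delivery, destination terminal — on the buyer under both terms; not part of either seller's price.
From EXW to FCA, the seller additionally bears: inland to port, export clearance.
FCA price = 32197.02 + 1062.62 + 401.95 = 33661.59

FCA price: USD 33661.59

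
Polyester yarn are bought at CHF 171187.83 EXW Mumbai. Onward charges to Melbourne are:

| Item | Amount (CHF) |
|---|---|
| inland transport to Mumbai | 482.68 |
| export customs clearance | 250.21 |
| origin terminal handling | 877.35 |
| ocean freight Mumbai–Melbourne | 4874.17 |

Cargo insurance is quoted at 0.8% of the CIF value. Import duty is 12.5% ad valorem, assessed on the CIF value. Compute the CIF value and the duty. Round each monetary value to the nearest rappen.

Let C be the CIF value. C = EXW price + pre-shipment costs + freight + 0.8% × C
C − 0.8% × C = 171187.83 + 482.68 + 250.21 + 877.35 + 4874.17
0.992 × C = 177672.24
C = 177672.24 / 0.992 = 179105.08
Insurance premium = 0.8% × 179105.08 = 1432.84
Import duty = 179105.08 × 12.5% = 22388.14

CIF value: CHF 179105.08; import duty: CHF 22388.14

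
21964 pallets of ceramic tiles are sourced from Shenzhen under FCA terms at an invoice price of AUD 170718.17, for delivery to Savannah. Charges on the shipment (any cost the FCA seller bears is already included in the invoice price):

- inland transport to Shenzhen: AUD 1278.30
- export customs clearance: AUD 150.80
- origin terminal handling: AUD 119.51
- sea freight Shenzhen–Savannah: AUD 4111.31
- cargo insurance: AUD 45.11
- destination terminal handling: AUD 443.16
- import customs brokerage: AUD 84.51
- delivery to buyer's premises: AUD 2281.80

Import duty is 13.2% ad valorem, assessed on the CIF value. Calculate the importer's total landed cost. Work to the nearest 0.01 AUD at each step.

FCA: the seller delivers export-cleared goods to the carrier; the buyer bears costs from that point.
Already in the invoice (seller's account under FCA): inland to port, export clearance — exclude.
CIF value = FCA price + origin terminal + freight + insurance = 170718.17 + 119.51 + 4111.31 + 45.11 = 174994.10
Import duty = 174994.10 × 13.2% = 23099.22
Buyer bears: origin terminal 119.51 + freight 4111.31 + insurance 45.11 + destination terminal 443.16 + brokerage 84.51 + delivery 2281.80 + duty 23099.22 = 30184.62
Landed cost = invoice 170718.17 + 30184.62 = 200902.79

Total landed cost: AUD 200902.79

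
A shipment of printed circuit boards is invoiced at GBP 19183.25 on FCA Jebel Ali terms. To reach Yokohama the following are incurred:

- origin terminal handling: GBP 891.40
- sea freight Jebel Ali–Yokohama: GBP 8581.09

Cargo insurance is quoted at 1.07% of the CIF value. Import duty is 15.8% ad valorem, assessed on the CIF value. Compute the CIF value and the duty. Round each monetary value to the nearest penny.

CIF value: GBP 28965.67; import duty: GBP 4576.58

Let C be the CIF value. C = FCA price + pre-shipment costs + freight + 1.07% × C
C − 1.07% × C = 19183.25 + 891.40 + 8581.09
0.9893 × C = 28655.74
C = 28655.74 / 0.9893 = 28965.67
Insurance premium = 1.07% × 28965.67 = 309.93
Import duty = 28965.67 × 15.8% = 4576.58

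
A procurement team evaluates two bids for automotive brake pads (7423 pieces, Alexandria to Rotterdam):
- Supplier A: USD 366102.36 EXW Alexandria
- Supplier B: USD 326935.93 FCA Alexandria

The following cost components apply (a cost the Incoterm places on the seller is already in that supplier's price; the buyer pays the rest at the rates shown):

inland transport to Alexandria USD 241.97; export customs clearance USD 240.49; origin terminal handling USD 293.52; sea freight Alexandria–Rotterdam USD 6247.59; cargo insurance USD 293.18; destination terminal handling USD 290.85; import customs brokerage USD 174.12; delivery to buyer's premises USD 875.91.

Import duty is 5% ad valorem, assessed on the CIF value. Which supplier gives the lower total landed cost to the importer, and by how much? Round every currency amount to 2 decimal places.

Supplier A (EXW):
CIF value = EXW price + inland to port + export clearance + origin terminal + freight + insurance = 366102.36 + 241.97 + 240.49 + 293.52 + 6247.59 + 293.18 = 373419.11
Import duty = 373419.11 × 5% = 18670.96
Buyer bears (A): 241.97 + 240.49 + 293.52 + 6247.59 + 293.18 + 290.85 + 174.12 + 875.91 = 8657.63
Landed cost (A) = invoice 366102.36 + 8657.63 + duty 18670.96 = 393430.95
Supplier B (FCA):
CIF value = FCA price + origin terminal + freight + insurance = 326935.93 + 293.52 + 6247.59 + 293.18 = 333770.22
Import duty = 333770.22 × 5% = 16688.51
Buyer bears (B): 293.52 + 6247.59 + 293.18 + 290.85 + 174.12 + 875.91 = 8175.17
Landed cost (B) = invoice 326935.93 + 8175.17 + duty 16688.51 = 351799.61
Difference = |393430.95 − 351799.61| = 41631.34

Supplier B is cheaper by USD 41631.34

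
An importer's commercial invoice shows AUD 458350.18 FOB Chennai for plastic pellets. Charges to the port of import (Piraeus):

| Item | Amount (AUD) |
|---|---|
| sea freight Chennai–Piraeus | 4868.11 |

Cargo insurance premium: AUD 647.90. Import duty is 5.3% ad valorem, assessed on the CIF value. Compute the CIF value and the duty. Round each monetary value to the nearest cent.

CIF = FOB price + freight + insurance
CIF = 458350.18 + 4868.11 + 647.90 = 463866.19
Import duty = 463866.19 × 5.3% = 24584.91

CIF value: AUD 463866.19; import duty: AUD 24584.91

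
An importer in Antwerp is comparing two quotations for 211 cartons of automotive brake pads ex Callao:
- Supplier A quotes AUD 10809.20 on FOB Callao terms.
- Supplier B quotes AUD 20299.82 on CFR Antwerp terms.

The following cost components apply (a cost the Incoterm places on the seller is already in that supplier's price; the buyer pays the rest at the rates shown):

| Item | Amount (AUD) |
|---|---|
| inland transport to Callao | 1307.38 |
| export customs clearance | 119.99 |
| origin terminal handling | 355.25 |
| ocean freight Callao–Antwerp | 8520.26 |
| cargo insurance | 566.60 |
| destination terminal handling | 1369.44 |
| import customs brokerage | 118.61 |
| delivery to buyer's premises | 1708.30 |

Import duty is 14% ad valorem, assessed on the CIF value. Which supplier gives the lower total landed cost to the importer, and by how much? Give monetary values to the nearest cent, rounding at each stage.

Supplier A is cheaper by AUD 1106.21

Supplier A (FOB):
CIF value = FOB price + freight + insurance = 10809.20 + 8520.26 + 566.60 = 19896.06
Import duty = 19896.06 × 14% = 2785.45
Buyer bears (A): 8520.26 + 566.60 + 1369.44 + 118.61 + 1708.30 = 12283.21
Landed cost (A) = invoice 10809.20 + 12283.21 + duty 2785.45 = 25877.86
Supplier B (CFR):
CIF value = CFR price + insurance = 20299.82 + 566.60 = 20866.42
Import duty = 20866.42 × 14% = 2921.30
Buyer bears (B): 566.60 + 1369.44 + 118.61 + 1708.30 = 3762.95
Landed cost (B) = invoice 20299.82 + 3762.95 + duty 2921.30 = 26984.07
Difference = |25877.86 − 26984.07| = 1106.21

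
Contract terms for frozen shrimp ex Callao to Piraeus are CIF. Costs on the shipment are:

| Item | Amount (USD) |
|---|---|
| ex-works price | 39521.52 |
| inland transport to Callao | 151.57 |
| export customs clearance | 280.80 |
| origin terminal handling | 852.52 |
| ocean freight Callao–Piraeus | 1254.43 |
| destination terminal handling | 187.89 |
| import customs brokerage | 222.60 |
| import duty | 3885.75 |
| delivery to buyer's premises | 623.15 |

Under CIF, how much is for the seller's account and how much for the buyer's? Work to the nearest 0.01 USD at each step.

Seller: USD 42060.84; buyer: USD 4919.39

CIF: the seller pays costs through ocean freight and marine insurance to the destination port.
Seller's account: goods 39521.52 + inland to port 151.57 + export clearance 280.80 + origin terminal 852.52 + freight 1254.43 = 42060.84
Buyer's account: destination terminal 187.89 + brokerage 222.60 + duty 3885.75 + delivery 623.15 = 4919.39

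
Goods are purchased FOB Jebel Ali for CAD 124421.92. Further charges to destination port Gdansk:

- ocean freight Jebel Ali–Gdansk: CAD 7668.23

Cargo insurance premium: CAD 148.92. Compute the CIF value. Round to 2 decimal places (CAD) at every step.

CIF value: CAD 132239.07

CIF = FOB price + freight + insurance
CIF = 124421.92 + 7668.23 + 148.92 = 132239.07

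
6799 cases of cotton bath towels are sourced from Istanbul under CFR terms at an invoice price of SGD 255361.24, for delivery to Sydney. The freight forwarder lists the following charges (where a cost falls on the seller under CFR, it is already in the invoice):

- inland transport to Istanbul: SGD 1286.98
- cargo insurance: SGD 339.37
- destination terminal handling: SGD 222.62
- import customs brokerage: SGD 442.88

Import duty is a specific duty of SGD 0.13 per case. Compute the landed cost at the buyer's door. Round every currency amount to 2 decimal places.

Total landed cost: SGD 257249.98

CFR: the seller pays costs through ocean freight to the destination port, but not insurance.
Already in the invoice (seller's account under CFR): inland to port — exclude.
CIF value = CFR price + insurance = 255361.24 + 339.37 = 255700.61
Import duty = 6799 × 0.13 = 883.87
Buyer bears: insurance 339.37 + destination terminal 222.62 + brokerage 442.88 + duty 883.87 = 1888.74
Landed cost = invoice 255361.24 + 1888.74 = 257249.98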